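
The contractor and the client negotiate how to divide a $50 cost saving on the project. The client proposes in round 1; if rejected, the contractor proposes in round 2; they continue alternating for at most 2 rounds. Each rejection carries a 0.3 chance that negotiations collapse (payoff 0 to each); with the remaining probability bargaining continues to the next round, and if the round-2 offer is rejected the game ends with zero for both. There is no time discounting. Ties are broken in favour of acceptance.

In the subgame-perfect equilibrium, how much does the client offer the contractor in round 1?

35

Round 2 (the contractor proposes): the client will accept anything ≥ 0, so the contractor offers 0 and keeps 50.
Round 1 (the client proposes): rejecting gives the contractor an expected 0.7 × 50 = 35, so the client offers 35, keeping 15.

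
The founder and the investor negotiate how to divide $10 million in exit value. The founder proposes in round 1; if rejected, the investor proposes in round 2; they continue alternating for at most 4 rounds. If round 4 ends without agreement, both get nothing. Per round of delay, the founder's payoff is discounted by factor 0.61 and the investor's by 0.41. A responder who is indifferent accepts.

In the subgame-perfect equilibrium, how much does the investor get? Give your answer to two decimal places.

2.62

Round 4 (the investor proposes): rejection yields 0 for the founder; the investor offers 0 and keeps 10.
Round 3 (the founder proposes): the investor can get 10 next round, worth 0.41 × 10 = 4.1 now. The founder offers 4.1 and keeps 10 − 4.1 = 5.9.
Round 2 (the investor proposes): the founder can get 5.9 next round, worth 0.61 × 5.9 = 3.599 now. The investor offers 3.599 and keeps 10 − 3.599 = 6.401.
Round 1 (the founder proposes): the investor can get 6.401 next round, worth 0.41 × 6.401 = 2.62441 now, so the founder offers 2.62441, keeping 7.37559.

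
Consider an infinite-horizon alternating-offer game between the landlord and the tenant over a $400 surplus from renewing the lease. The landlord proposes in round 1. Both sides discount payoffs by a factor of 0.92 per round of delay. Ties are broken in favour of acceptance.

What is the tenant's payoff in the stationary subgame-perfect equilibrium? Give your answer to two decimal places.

Let x be the landlord's share when the landlord proposes and y be the tenant's share when the tenant proposes.
The tenant accepts iff offered ≥ 0.92·y, so x = 400 − 0.92y. Symmetrically y = 400 − 0.92x.
Substituting: x = 400 − 0.92(400 − 0.92x), giving x(1 − 0.92·0.92) = 400(1 − 0.92).
So x = 400 × 0.08 / 0.1536 ≈ 208.3333, and the tenant receives 400 − x ≈ 191.6667.

191.67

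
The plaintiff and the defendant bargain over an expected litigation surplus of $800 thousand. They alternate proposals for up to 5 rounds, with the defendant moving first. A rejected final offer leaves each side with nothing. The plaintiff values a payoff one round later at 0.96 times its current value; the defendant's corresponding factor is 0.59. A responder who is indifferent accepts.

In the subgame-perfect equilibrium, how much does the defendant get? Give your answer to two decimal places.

Work backward from the last round.
Round 5 (the defendant proposes): the plaintiff will accept anything ≥ 0, so the defendant offers 0 and keeps 800.
Round 4 (the plaintiff proposes): the defendant can get 800 next round, worth 0.59 × 800 = 472 now, so the plaintiff offers 472, keeping 328.
Round 3 (the defendant proposes): the plaintiff can get 328 next round, worth 0.96 × 328 = 314.88 now, so the defendant offers 314.88, keeping 485.12.
Round 2 (the plaintiff proposes): the defendant can get 485.12 next round, worth 0.59 × 485.12 = 286.2208 now; the plaintiff offers that and keeps 513.7792.
Round 1 (the defendant proposes): the plaintiff can get 513.7792 next round, worth 0.96 × 513.7792 = 493.228032 now; the defendant offers that and keeps 306.771968.

306.77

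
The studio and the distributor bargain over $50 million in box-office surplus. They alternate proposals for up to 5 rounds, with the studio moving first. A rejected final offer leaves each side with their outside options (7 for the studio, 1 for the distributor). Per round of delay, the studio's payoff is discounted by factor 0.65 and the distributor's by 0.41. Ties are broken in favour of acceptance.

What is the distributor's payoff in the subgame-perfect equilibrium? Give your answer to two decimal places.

Round 5 (the studio proposes): the distributor gets 1 if talks fail, so the studio offers 1 and keeps 49.
Round 4 (the distributor proposes): the studio can get 49 next round, worth 0.65 × 49 = 31.85 now, so the distributor offers 31.85, keeping 18.15.
Round 3 (the studio proposes): the distributor can get 18.15 next round, worth 0.41 × 18.15 = 7.4415 now, so the studio offers 7.4415, keeping 42.5585.
Round 2 (the distributor proposes): the studio can get 42.5585 next round, worth 0.65 × 42.5585 = 27.663025 now; the distributor offers that and keeps 22.336975.
Round 1 (the studio proposes): the distributor can get 22.336975 next round, worth 0.41 × 22.336975 = 9.15815975 now, so the studio offers 9.15815975, keeping 40.84184025.

9.16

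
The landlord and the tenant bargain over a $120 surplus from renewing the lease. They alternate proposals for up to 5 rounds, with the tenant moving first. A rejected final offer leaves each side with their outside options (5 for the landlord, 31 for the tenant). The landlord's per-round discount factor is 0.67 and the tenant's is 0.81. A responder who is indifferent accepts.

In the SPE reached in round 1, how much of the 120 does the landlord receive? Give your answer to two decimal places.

Round 5 (the tenant proposes): the landlord gets 5 if talks fail, so the tenant offers 5 and keeps 115.
Round 4 (the landlord proposes): the tenant can get 115 next round, worth 0.81 × 115 = 93.15 now; the landlord offers that and keeps 26.85.
Round 3 (the tenant proposes): the landlord can get 26.85 next round, worth 0.67 × 26.85 = 17.9895 now. The tenant offers 17.9895 and keeps 120 − 17.9895 = 102.0105.
Round 2 (the landlord proposes): the tenant can get 102.0105 next round, worth 0.81 × 102.0105 = 82.628505 now, so the landlord offers 82.628505, keeping 37.371495.
Round 1 (the tenant proposes): the landlord can get 37.371495 next round, worth 0.67 × 37.371495 = 25.03890165 now; the tenant offers that and keeps 94.96109835.

25.04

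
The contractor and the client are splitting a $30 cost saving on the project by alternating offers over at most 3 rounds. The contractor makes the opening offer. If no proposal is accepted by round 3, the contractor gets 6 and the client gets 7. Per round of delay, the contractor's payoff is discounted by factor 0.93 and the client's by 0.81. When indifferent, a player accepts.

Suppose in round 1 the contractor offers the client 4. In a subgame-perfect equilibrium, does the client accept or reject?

Reject

Round 3 (the contractor proposes): the client gets 7 if talks fail, so the contractor offers 7 and keeps 23.
Round 2 (the client proposes): the contractor can get 23 next round, worth 0.93 × 23 = 21.39 now. The client offers 21.39 and keeps 30 − 21.39 = 8.61.
So by rejecting in round 1, the client gets 8.61 next round, worth 0.81 × 8.61 = 6.9741 now.
Offer 4 < 6.9741, so the client rejects.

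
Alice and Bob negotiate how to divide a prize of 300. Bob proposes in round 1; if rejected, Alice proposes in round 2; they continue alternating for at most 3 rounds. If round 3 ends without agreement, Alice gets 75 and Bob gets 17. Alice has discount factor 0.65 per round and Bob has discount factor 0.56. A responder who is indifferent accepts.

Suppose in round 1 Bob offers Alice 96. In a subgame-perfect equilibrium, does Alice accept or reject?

Reject

Round 3 (Bob proposes): Alice gets 75 if talks fail, so Bob offers 75 and keeps 225.
Round 2 (Alice proposes): Bob can get 225 next round, worth 0.56 × 225 = 126 now, so Alice offers 126, keeping 174.
So by rejecting in round 1, Alice gets 174 next round, worth 0.65 × 174 = 113.1 now.
Offer 96 < 113.1, so Alice rejects.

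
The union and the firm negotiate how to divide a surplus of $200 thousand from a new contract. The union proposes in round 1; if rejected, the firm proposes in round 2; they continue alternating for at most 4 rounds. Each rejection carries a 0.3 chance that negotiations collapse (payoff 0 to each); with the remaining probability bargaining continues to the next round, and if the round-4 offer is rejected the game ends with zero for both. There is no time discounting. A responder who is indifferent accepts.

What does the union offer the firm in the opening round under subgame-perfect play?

Round 4 (the firm proposes): rejection yields 0 for the union; the firm offers 0 and keeps 200.
Round 3 (the union proposes): rejecting gives the firm an expected 0.7 × 200 = 140. The union offers 140 and keeps 200 − 140 = 60.
Round 2 (the firm proposes): rejecting gives the union an expected 0.7 × 60 = 42. The firm offers 42 and keeps 200 − 42 = 158.
Round 1 (the union proposes): rejecting gives the firm an expected 0.7 × 158 = 110.6. The union offers 110.6 and keeps 200 − 110.6 = 89.4.

110.6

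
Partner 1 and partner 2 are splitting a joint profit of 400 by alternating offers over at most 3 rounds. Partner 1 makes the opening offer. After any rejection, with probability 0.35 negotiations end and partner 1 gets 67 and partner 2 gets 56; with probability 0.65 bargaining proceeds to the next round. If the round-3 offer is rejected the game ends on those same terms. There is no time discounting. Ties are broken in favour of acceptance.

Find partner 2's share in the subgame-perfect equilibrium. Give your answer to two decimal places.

Round 3 (partner 1 proposes): partner 2 gets 56 if talks fail, so partner 1 offers 56 and keeps 344.
Round 2 (partner 2 proposes): rejecting gives partner 1 an expected 0.65 × 344 + 0.35 × 67 = 247.05, so partner 2 offers 247.05, keeping 152.95.
Round 1 (partner 1 proposes): rejecting gives partner 2 an expected 0.65 × 152.95 + 0.35 × 56 = 119.0175. Partner 1 offers 119.0175 and keeps 400 − 119.0175 = 280.9825.

119.02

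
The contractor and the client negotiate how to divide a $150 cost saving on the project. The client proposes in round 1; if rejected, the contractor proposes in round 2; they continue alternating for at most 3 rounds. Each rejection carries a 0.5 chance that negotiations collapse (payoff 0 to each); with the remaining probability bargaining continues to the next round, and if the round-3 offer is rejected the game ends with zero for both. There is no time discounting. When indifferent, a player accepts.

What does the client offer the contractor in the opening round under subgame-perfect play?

Round 3 (the client proposes): rejection yields 0 for the contractor; the client offers 0 and keeps 150.
Round 2 (the contractor proposes): rejecting gives the client an expected 0.5 × 150 = 75; the contractor offers that and keeps 75.
Round 1 (the client proposes): rejecting gives the contractor an expected 0.5 × 75 = 37.5. The client offers 37.5 and keeps 150 − 37.5 = 112.5.

37.5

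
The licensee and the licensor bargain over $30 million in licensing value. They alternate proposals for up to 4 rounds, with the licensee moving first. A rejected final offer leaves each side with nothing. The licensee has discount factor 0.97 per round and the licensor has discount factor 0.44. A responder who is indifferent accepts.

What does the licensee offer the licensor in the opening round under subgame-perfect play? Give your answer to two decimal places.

Work backward from the last round.
Round 4 (the licensor proposes): the licensee will accept anything ≥ 0, so the licensor offers 0 and keeps 30.
Round 3 (the licensee proposes): the licensor can get 30 next round, worth 0.44 × 30 = 13.2 now, so the licensee offers 13.2, keeping 16.8.
Round 2 (the licensor proposes): the licensee can get 16.8 next round, worth 0.97 × 16.8 = 16.296 now. The licensor offers 16.296 and keeps 30 − 16.296 = 13.704.
Round 1 (the licensee proposes): the licensor can get 13.704 next round, worth 0.44 × 13.704 = 6.02976 now. The licensee offers 6.02976 and keeps 30 − 6.02976 = 23.97024.

6.03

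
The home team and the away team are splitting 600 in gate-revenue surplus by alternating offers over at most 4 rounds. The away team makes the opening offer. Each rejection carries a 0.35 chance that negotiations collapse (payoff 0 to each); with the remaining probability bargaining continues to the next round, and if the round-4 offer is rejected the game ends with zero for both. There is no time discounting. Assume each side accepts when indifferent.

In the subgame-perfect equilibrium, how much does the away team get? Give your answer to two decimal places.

298.73

Round 4 (the home team proposes): the away team will accept anything ≥ 0, so the home team offers 0 and keeps 600.
Round 3 (the away team proposes): rejecting gives the home team an expected 0.65 × 600 = 390, so the away team offers 390, keeping 210.
Round 2 (the home team proposes): rejecting gives the away team an expected 0.65 × 210 = 136.5; the home team offers that and keeps 463.5.
Round 1 (the away team proposes): rejecting gives the home team an expected 0.65 × 463.5 = 301.275; the away team offers that and keeps 298.725.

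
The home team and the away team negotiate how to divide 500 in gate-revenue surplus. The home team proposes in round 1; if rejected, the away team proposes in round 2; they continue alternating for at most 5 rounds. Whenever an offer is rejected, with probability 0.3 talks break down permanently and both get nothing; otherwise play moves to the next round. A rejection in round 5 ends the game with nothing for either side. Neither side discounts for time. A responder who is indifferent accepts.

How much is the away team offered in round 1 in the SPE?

156.45

Round 5 (the home team proposes): the away team will accept anything ≥ 0, so the home team offers 0 and keeps 500.
Round 4 (the away team proposes): rejecting gives the home team an expected 0.7 × 500 = 350. The away team offers 350 and keeps 500 − 350 = 150.
Round 3 (the home team proposes): rejecting gives the away team an expected 0.7 × 150 = 105, so the home team offers 105, keeping 395.
Round 2 (the away team proposes): rejecting gives the home team an expected 0.7 × 395 = 276.5; the away team offers that and keeps 223.5.
Round 1 (the home team proposes): rejecting gives the away team an expected 0.7 × 223.5 = 156.45, so the home team offers 156.45, keeping 343.55.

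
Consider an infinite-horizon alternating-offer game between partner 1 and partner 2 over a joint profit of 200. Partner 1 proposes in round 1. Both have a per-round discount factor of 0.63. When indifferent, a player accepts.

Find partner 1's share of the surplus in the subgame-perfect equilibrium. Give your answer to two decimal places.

122.70

In a stationary SPE each proposer offers the other exactly their discounted continuation value.
If partner 1 keeps x when proposing and partner 2 keeps y when proposing, then x = 200 − 0.63y and y = 200 − 0.63x.
Solving: x = 200(1 − 0.63) / (1 − 0.63·0.63) = 74 / 0.6031 ≈ 122.6994.
Partner 2 gets 200 − 122.6994 ≈ 77.3006.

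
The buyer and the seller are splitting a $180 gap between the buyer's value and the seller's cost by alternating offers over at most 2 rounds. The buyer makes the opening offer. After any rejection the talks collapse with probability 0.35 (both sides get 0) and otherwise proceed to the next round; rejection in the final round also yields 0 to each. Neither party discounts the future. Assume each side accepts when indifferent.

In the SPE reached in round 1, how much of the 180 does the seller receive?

Round 2 (the seller proposes): rejection yields 0 for the buyer; the seller offers 0 and keeps 180.
Round 1 (the buyer proposes): rejecting gives the seller an expected 0.65 × 180 = 117; the buyer offers that and keeps 63.

117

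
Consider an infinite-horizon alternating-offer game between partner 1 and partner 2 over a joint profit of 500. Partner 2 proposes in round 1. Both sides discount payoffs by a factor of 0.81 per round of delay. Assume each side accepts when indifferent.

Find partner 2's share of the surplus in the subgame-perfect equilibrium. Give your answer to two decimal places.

276.24

Let x be partner 2's share when partner 2 proposes and y be partner 1's share when partner 1 proposes.
Partner 1 accepts iff offered ≥ 0.81·y, so x = 500 − 0.81y. Symmetrically y = 500 − 0.81x.
Substituting: x = 500 − 0.81(500 − 0.81x), giving x(1 − 0.81·0.81) = 500(1 − 0.81).
So x = 500 × 0.19 / 0.3439 ≈ 276.2431, and partner 1 receives 500 − x ≈ 223.7569.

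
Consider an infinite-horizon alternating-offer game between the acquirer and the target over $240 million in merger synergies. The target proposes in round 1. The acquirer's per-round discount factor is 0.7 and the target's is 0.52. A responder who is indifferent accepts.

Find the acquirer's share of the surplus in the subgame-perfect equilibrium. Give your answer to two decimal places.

Let x be the target's share when the target proposes and y be the acquirer's share when the acquirer proposes.
The acquirer accepts iff offered ≥ 0.7·y, so x = 240 − 0.7y. Symmetrically y = 240 − 0.52x.
Substituting: x = 240 − 0.7(240 − 0.52x), giving x(1 − 0.52·0.7) = 240(1 − 0.7).
So x = 240 × 0.3 / 0.636 ≈ 113.2075, and the acquirer receives 240 − x ≈ 126.7925.

126.79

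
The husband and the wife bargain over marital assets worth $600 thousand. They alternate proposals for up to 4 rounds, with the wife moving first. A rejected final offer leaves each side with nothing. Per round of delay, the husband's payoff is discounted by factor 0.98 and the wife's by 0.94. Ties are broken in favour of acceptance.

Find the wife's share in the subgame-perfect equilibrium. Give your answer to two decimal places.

Work backward from the last round.
Round 4 (the husband proposes): the wife will accept anything ≥ 0, so the husband offers 0 and keeps 600.
Round 3 (the wife proposes): the husband can get 600 next round, worth 0.98 × 600 = 588 now; the wife offers that and keeps 12.
Round 2 (the husband proposes): the wife can get 12 next round, worth 0.94 × 12 = 11.28 now, so the husband offers 11.28, keeping 588.72.
Round 1 (the wife proposes): the husband can get 588.72 next round, worth 0.98 × 588.72 = 576.9456 now; the wife offers that and keeps 23.0544.

23.05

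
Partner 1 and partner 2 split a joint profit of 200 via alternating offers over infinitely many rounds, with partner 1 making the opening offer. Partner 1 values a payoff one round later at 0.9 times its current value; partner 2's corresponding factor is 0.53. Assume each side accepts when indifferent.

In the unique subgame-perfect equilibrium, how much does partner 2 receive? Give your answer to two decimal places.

20.27

Let x be partner 1's share when partner 1 proposes and y be partner 2's share when partner 2 proposes.
Partner 2 accepts iff offered ≥ 0.53·y, so x = 200 − 0.53y. Symmetrically y = 200 − 0.9x.
Substituting: x = 200 − 0.53(200 − 0.9x), giving x(1 − 0.9·0.53) = 200(1 − 0.53).
So x = 200 × 0.47 / 0.523 ≈ 179.7323, and partner 2 receives 200 − x ≈ 20.2677.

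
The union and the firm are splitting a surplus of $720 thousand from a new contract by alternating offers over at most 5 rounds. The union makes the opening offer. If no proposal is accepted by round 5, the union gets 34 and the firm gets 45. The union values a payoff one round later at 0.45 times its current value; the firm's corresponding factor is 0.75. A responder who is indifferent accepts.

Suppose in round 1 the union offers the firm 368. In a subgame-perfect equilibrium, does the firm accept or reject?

Round 5 (the union proposes): the firm gets 45 if talks fail, so the union offers 45 and keeps 675.
Round 4 (the firm proposes): the union can get 675 next round, worth 0.45 × 675 = 303.75 now; the firm offers that and keeps 416.25.
Round 3 (the union proposes): the firm can get 416.25 next round, worth 0.75 × 416.25 = 312.1875 now; the union offers that and keeps 407.8125.
Round 2 (the firm proposes): the union can get 407.8125 next round, worth 0.45 × 407.8125 = 183.515625 now; the firm offers that and keeps 536.484375.
So by rejecting in round 1, the firm gets 536.484375 next round, worth 0.75 × 536.484375 = 402.36328125 now.
Offer 368 < 402.36328125, so the firm rejects.

Reject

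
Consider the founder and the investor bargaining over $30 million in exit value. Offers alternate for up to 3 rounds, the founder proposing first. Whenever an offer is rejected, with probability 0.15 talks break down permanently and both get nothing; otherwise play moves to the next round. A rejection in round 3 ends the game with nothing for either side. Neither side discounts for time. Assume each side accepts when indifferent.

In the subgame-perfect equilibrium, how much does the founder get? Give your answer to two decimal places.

26.18

Round 3 (the founder proposes): the investor will accept anything ≥ 0, so the founder offers 0 and keeps 30.
Round 2 (the investor proposes): rejecting gives the founder an expected 0.85 × 30 = 25.5, so the investor offers 25.5, keeping 4.5.
Round 1 (the founder proposes): rejecting gives the investor an expected 0.85 × 4.5 = 3.825; the founder offers that and keeps 26.175.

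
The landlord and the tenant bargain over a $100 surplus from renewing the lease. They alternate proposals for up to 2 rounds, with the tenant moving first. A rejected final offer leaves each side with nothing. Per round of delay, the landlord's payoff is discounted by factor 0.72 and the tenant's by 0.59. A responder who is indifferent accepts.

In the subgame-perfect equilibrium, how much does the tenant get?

28

Solve by backward induction from round 2.
Round 2 (the landlord proposes): the tenant will accept anything ≥ 0, so the landlord offers 0 and keeps 100.
Round 1 (the tenant proposes): the landlord can get 100 next round, worth 0.72 × 100 = 72 now. The tenant offers 72 and keeps 100 − 72 = 28.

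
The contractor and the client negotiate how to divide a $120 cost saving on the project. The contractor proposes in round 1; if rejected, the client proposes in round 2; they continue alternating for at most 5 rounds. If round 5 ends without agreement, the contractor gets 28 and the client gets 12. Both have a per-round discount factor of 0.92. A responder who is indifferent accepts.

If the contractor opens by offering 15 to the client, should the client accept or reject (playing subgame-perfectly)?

Reject

Round 5 (the contractor proposes): the client gets 12 if talks fail, so the contractor offers 12 and keeps 108.
Round 4 (the client proposes): the contractor can get 108 next round, worth 0.92 × 108 = 99.36 now. The client offers 99.36 and keeps 120 − 99.36 = 20.64.
Round 3 (the contractor proposes): the client can get 20.64 next round, worth 0.92 × 20.64 = 18.9888 now, so the contractor offers 18.9888, keeping 101.0112.
Round 2 (the client proposes): the contractor can get 101.0112 next round, worth 0.92 × 101.0112 = 92.930304 now, so the client offers 92.930304, keeping 27.069696.
So by rejecting in round 1, the client gets 27.069696 next round, worth 0.92 × 27.069696 = 24.90412032 now.
Offer 15 < 24.90412032, so the client rejects.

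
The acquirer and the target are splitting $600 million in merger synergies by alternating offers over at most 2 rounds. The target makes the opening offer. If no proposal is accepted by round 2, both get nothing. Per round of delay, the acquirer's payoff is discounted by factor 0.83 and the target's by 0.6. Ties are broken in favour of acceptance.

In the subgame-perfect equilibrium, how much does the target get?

102

Round 2 (the acquirer proposes): the target will accept anything ≥ 0, so the acquirer offers 0 and keeps 600.
Round 1 (the target proposes): the acquirer can get 600 next round, worth 0.83 × 600 = 498 now; the target offers that and keeps 102.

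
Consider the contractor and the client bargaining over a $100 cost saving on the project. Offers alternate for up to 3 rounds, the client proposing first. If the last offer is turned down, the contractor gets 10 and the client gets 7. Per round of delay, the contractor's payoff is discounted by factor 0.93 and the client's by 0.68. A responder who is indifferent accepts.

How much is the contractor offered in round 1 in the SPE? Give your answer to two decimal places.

36.08

Round 3 (the client proposes): the contractor gets 10 if talks fail, so the client offers 10 and keeps 90.
Round 2 (the contractor proposes): the client can get 90 next round, worth 0.68 × 90 = 61.2 now, so the contractor offers 61.2, keeping 38.8.
Round 1 (the client proposes): the contractor can get 38.8 next round, worth 0.93 × 38.8 = 36.084 now, so the client offers 36.084, keeping 63.916.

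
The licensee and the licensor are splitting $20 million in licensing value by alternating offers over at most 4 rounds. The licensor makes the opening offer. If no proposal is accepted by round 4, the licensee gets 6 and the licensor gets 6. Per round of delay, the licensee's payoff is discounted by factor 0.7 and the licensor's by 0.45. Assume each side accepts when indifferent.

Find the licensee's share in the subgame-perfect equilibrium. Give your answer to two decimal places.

Solve by backward induction from round 4.
Round 4 (the licensee proposes): the licensor gets 6 if talks fail, so the licensee offers 6 and keeps 14.
Round 3 (the licensor proposes): the licensee can get 14 next round, worth 0.7 × 14 = 9.8 now. The licensor offers 9.8 and keeps 20 − 9.8 = 10.2.
Round 2 (the licensee proposes): the licensor can get 10.2 next round, worth 0.45 × 10.2 = 4.59 now. The licensee offers 4.59 and keeps 20 − 4.59 = 15.41.
Round 1 (the licensor proposes): the licensee can get 15.41 next round, worth 0.7 × 15.41 = 10.787 now. The licensor offers 10.787 and keeps 20 − 10.787 = 9.213.

10.79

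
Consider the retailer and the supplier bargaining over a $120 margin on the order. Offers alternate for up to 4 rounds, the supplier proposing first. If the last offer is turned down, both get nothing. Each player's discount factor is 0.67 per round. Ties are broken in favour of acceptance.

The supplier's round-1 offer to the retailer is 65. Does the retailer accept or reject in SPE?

Round 4 (the retailer proposes): rejection yields 0 for the supplier; the retailer offers 0 and keeps 120.
Round 3 (the supplier proposes): the retailer can get 120 next round, worth 0.67 × 120 = 80.4 now. The supplier offers 80.4 and keeps 120 − 80.4 = 39.6.
Round 2 (the retailer proposes): the supplier can get 39.6 next round, worth 0.67 × 39.6 = 26.532 now, so the retailer offers 26.532, keeping 93.468.
So by rejecting in round 1, the retailer gets 93.468 next round, worth 0.67 × 93.468 = 62.62356 now.
Offer 65 ≥ 62.62356, so the retailer accepts.

Accept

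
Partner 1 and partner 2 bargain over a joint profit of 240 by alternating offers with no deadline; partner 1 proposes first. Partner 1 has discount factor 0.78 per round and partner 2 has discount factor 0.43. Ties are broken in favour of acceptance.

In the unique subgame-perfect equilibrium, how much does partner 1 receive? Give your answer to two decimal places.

Let x be partner 1's share when partner 1 proposes and y be partner 2's share when partner 2 proposes.
Partner 2 accepts iff offered ≥ 0.43·y, so x = 240 − 0.43y. Symmetrically y = 240 − 0.78x.
Substituting: x = 240 − 0.43(240 − 0.78x), giving x(1 − 0.78·0.43) = 240(1 − 0.43).
So x = 240 × 0.57 / 0.6646 ≈ 205.8381, and partner 2 receives 240 − x ≈ 34.1619.

205.84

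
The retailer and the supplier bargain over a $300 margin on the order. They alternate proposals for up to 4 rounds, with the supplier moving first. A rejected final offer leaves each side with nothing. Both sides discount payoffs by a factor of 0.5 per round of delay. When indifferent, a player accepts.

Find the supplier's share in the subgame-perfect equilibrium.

Round 4 (the retailer proposes): rejection yields 0 for the supplier; the retailer offers 0 and keeps 300.
Round 3 (the supplier proposes): the retailer can get 300 next round, worth 0.5 × 300 = 150 now; the supplier offers that and keeps 150.
Round 2 (the retailer proposes): the supplier can get 150 next round, worth 0.5 × 150 = 75 now. The retailer offers 75 and keeps 300 − 75 = 225.
Round 1 (the supplier proposes): the retailer can get 225 next round, worth 0.5 × 225 = 112.5 now; the supplier offers that and keeps 187.5.

187.5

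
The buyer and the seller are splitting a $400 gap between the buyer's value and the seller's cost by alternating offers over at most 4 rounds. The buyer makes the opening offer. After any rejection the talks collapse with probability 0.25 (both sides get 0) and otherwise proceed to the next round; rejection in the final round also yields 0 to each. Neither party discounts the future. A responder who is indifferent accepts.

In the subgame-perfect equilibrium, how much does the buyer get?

By backward induction:
Round 4 (the seller proposes): the buyer will accept anything ≥ 0, so the seller offers 0 and keeps 400.
Round 3 (the buyer proposes): rejecting gives the seller an expected 0.75 × 400 = 300, so the buyer offers 300, keeping 100.
Round 2 (the seller proposes): rejecting gives the buyer an expected 0.75 × 100 = 75, so the seller offers 75, keeping 325.
Round 1 (the buyer proposes): rejecting gives the seller an expected 0.75 × 325 = 243.75; the buyer offers that and keeps 156.25.

156.25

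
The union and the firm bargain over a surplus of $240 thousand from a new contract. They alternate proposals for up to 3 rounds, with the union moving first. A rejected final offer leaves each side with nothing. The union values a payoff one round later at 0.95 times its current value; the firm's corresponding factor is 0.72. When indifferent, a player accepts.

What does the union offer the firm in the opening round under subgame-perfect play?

Work backward from the last round.
Round 3 (the union proposes): the firm will accept anything ≥ 0, so the union offers 0 and keeps 240.
Round 2 (the firm proposes): the union can get 240 next round, worth 0.95 × 240 = 228 now. The firm offers 228 and keeps 240 − 228 = 12.
Round 1 (the union proposes): the firm can get 12 next round, worth 0.72 × 12 = 8.64 now; the union offers that and keeps 231.36.

8.64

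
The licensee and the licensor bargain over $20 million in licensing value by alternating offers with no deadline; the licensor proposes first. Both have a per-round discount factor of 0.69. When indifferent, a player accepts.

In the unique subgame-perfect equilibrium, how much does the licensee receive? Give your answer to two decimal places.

8.17

When the licensor proposes, the licensee accepts any offer worth at least 0.69 times what the licensee would get by proposing next round; and vice versa.
This gives x = 20 − 0.69y and y = 20 − 0.69x, where x and y are each side's share when it proposes.
Hence (1 − 0.69·0.69)x = 20(1 − 0.69), i.e. 0.5239·x = 6.2.
x ≈ 11.8343; the licensee's share is 20 − x ≈ 8.1657.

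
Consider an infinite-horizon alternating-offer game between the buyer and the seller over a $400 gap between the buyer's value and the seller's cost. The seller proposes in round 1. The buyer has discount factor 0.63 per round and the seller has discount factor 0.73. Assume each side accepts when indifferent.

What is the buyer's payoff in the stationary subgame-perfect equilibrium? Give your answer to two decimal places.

In a stationary SPE each proposer offers the other exactly their discounted continuation value.
If the seller keeps x when proposing and the buyer keeps y when proposing, then x = 400 − 0.63y and y = 400 − 0.73x.
Solving: x = 400(1 − 0.63) / (1 − 0.73·0.63) = 148 / 0.5401 ≈ 274.0233.
The buyer gets 400 − 274.0233 ≈ 125.9767.

125.98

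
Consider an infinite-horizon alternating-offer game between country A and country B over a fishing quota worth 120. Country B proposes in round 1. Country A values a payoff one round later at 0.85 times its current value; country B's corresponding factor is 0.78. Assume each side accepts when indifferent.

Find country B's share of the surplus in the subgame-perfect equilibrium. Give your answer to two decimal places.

In a stationary SPE each proposer offers the other exactly their discounted continuation value.
If country B keeps x when proposing and country A keeps y when proposing, then x = 120 − 0.85y and y = 120 − 0.78x.
Solving: x = 120(1 − 0.85) / (1 − 0.78·0.85) = 18 / 0.337 ≈ 53.4125.
Country A gets 120 − 53.4125 ≈ 66.5875.

53.41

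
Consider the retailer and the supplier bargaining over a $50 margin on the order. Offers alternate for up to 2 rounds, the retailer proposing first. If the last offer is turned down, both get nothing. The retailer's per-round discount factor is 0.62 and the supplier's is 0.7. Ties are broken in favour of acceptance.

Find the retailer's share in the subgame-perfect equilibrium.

15

Solve by backward induction from round 2.
Round 2 (the supplier proposes): rejection yields 0 for the retailer; the supplier offers 0 and keeps 50.
Round 1 (the retailer proposes): the supplier can get 50 next round, worth 0.7 × 50 = 35 now; the retailer offers that and keeps 15.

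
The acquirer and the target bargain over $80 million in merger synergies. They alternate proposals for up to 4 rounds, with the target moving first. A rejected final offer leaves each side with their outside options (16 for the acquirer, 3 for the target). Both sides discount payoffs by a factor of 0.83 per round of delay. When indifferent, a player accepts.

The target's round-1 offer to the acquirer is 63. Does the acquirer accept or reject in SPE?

Accept

Work out the acquirer's continuation value if the offer is rejected.
Round 4 (the acquirer proposes): the target gets 3 if talks fail, so the acquirer offers 3 and keeps 77.
Round 3 (the target proposes): the acquirer can get 77 next round, worth 0.83 × 77 = 63.91 now; the target offers that and keeps 16.09.
Round 2 (the acquirer proposes): the target can get 16.09 next round, worth 0.83 × 16.09 = 13.3547 now, so the acquirer offers 13.3547, keeping 66.6453.
So by rejecting in round 1, the acquirer gets 66.6453 next round, worth 0.83 × 66.6453 = 55.315599 now.
Offer 63 ≥ 55.315599, so the acquirer accepts.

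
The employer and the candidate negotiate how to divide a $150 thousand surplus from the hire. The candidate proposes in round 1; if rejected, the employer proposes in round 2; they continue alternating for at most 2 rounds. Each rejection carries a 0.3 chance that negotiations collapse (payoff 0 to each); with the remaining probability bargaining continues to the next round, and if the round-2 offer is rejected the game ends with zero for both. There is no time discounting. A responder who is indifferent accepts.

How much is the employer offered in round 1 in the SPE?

By backward induction:
Round 2 (the employer proposes): the candidate will accept anything ≥ 0, so the employer offers 0 and keeps 150.
Round 1 (the candidate proposes): rejecting gives the employer an expected 0.7 × 150 = 105. The candidate offers 105 and keeps 150 − 105 = 45.

105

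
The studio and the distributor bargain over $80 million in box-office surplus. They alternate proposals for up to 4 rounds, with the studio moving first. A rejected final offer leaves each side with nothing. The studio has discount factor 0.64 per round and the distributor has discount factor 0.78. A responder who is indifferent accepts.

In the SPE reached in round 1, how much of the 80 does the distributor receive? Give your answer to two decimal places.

53.61

Round 4 (the distributor proposes): rejection yields 0 for the studio; the distributor offers 0 and keeps 80.
Round 3 (the studio proposes): the distributor can get 80 next round, worth 0.78 × 80 = 62.4 now; the studio offers that and keeps 17.6.
Round 2 (the distributor proposes): the studio can get 17.6 next round, worth 0.64 × 17.6 = 11.264 now. The distributor offers 11.264 and keeps 80 − 11.264 = 68.736.
Round 1 (the studio proposes): the distributor can get 68.736 next round, worth 0.78 × 68.736 = 53.61408 now, so the studio offers 53.61408, keeping 26.38592.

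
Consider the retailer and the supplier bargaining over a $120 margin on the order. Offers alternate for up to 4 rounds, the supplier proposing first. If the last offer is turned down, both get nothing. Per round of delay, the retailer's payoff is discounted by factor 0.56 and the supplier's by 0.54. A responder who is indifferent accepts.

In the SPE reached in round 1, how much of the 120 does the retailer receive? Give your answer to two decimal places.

Round 4 (the retailer proposes): the supplier will accept anything ≥ 0, so the retailer offers 0 and keeps 120.
Round 3 (the supplier proposes): the retailer can get 120 next round, worth 0.56 × 120 = 67.2 now; the supplier offers that and keeps 52.8.
Round 2 (the retailer proposes): the supplier can get 52.8 next round, worth 0.54 × 52.8 = 28.512 now. The retailer offers 28.512 and keeps 120 − 28.512 = 91.488.
Round 1 (the supplier proposes): the retailer can get 91.488 next round, worth 0.56 × 91.488 = 51.23328 now, so the supplier offers 51.23328, keeping 68.76672.

51.23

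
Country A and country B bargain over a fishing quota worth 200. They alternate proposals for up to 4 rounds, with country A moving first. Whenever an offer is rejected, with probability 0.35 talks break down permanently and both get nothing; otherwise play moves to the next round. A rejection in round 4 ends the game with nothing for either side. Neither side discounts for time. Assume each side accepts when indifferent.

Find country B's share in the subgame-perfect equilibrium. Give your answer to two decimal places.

By backward induction:
Round 4 (country B proposes): country A will accept anything ≥ 0, so country B offers 0 and keeps 200.
Round 3 (country A proposes): rejecting gives country B an expected 0.65 × 200 = 130. Country A offers 130 and keeps 200 − 130 = 70.
Round 2 (country B proposes): rejecting gives country A an expected 0.65 × 70 = 45.5; country B offers that and keeps 154.5.
Round 1 (country A proposes): rejecting gives country B an expected 0.65 × 154.5 = 100.425. Country A offers 100.425 and keeps 200 − 100.425 = 99.575.

100.43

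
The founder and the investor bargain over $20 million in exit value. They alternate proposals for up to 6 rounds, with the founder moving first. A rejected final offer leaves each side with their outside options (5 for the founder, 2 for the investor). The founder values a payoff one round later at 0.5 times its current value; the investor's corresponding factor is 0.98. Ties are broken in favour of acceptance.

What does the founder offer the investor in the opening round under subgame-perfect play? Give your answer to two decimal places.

Work backward from the last round.
Round 6 (the investor proposes): the founder gets 5 if talks fail, so the investor offers 5 and keeps 15.
Round 5 (the founder proposes): the investor can get 15 next round, worth 0.98 × 15 = 14.7 now, so the founder offers 14.7, keeping 5.3.
Round 4 (the investor proposes): the founder can get 5.3 next round, worth 0.5 × 5.3 = 2.65 now, so the investor offers 2.65, keeping 17.35.
Round 3 (the founder proposes): the investor can get 17.35 next round, worth 0.98 × 17.35 = 17.003 now, so the founder offers 17.003, keeping 2.997.
Round 2 (the investor proposes): the founder can get 2.997 next round, worth 0.5 × 2.997 = 1.4985 now; the investor offers that and keeps 18.5015.
Round 1 (the founder proposes): the investor can get 18.5015 next round, worth 0.98 × 18.5015 = 18.13147 now. The founder offers 18.13147 and keeps 20 − 18.13147 = 1.86853.

18.13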